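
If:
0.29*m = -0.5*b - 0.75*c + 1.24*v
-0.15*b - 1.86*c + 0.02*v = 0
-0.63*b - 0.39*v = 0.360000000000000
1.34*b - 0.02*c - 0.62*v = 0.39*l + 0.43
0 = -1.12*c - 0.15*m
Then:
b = -0.44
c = 0.03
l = -2.27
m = -0.25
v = -0.21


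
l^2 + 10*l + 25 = (l + 5)^2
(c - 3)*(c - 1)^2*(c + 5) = c^4 - 18*c^2 + 32*c - 15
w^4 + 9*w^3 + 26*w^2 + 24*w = w*(w + 2)*(w + 3)*(w + 4)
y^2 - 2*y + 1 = (y - 1)^2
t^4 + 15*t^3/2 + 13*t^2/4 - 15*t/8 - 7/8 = (t - 1/2)*(t + 1/2)^2*(t + 7)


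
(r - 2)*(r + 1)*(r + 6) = r^3 + 5*r^2 - 8*r - 12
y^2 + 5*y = y*(y + 5)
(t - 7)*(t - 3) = t^2 - 10*t + 21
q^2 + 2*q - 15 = (q - 3)*(q + 5)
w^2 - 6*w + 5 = (w - 5)*(w - 1)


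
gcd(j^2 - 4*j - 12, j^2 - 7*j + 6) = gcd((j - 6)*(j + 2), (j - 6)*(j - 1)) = j - 6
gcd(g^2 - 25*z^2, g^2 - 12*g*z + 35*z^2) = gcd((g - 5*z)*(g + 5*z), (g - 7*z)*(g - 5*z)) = -g + 5*z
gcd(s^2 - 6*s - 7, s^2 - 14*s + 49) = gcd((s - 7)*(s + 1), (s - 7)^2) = s - 7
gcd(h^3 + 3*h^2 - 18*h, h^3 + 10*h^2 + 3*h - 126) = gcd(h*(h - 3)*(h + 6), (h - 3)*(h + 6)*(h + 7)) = h^2 + 3*h - 18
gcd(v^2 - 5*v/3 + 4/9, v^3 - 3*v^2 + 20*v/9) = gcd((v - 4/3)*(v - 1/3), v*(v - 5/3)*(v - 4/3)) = v - 4/3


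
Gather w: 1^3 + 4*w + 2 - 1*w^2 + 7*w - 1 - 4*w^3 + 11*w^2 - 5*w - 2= -4*w^3 + 10*w^2 + 6*w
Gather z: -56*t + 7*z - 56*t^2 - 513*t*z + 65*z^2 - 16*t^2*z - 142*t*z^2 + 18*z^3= -56*t^2 - 56*t + 18*z^3 + z^2*(65 - 142*t) + z*(-16*t^2 - 513*t + 7)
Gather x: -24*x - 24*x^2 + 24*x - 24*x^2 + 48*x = -48*x^2 + 48*x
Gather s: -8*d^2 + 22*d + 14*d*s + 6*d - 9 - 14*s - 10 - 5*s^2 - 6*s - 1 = -8*d^2 + 28*d - 5*s^2 + s*(14*d - 20) - 20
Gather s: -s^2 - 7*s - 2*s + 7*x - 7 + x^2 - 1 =-s^2 - 9*s + x^2 + 7*x - 8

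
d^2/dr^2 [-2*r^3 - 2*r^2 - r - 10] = -12*r - 4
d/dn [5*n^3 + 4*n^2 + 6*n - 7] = 15*n^2 + 8*n + 6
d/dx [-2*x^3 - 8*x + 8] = -6*x^2 - 8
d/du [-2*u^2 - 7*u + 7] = -4*u - 7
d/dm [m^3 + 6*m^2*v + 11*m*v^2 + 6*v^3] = 3*m^2 + 12*m*v + 11*v^2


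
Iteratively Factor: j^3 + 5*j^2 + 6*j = (j + 2)*(j^2 + 3*j) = j*(j + 2)*(j + 3)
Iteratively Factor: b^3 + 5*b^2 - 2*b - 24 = (b - 2)*(b^2 + 7*b + 12) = (b - 2)*(b + 3)*(b + 4)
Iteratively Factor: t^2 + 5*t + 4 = (t + 1)*(t + 4)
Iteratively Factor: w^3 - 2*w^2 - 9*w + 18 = (w - 2)*(w^2 - 9) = (w - 3)*(w - 2)*(w + 3)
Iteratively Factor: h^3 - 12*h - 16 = (h + 2)*(h^2 - 2*h - 8) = (h - 4)*(h + 2)*(h + 2)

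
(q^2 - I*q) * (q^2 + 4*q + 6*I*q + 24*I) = q^4 + 4*q^3 + 5*I*q^3 + 6*q^2 + 20*I*q^2 + 24*q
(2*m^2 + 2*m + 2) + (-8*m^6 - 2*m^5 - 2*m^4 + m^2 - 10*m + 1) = -8*m^6 - 2*m^5 - 2*m^4 + 3*m^2 - 8*m + 3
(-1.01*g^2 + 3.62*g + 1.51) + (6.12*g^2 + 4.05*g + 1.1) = 5.11*g^2 + 7.67*g + 2.61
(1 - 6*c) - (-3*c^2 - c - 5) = 3*c^2 - 5*c + 6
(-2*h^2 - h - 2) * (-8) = 16*h^2 + 8*h + 16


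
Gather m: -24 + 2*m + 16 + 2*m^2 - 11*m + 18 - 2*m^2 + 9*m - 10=0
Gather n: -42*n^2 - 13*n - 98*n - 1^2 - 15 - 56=-42*n^2 - 111*n - 72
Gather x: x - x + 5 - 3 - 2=0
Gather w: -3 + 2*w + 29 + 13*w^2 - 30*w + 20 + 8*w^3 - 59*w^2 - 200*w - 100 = 8*w^3 - 46*w^2 - 228*w - 54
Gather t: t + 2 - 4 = t - 2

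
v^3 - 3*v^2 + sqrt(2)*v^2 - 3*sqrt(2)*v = v*(v - 3)*(v + sqrt(2))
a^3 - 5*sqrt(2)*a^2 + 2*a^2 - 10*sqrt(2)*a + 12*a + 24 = (a + 2)*(a - 3*sqrt(2))*(a - 2*sqrt(2))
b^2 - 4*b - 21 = (b - 7)*(b + 3)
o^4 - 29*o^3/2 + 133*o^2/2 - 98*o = o*(o - 7)*(o - 4)*(o - 7/2)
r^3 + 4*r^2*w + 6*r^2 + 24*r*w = r*(r + 6)*(r + 4*w)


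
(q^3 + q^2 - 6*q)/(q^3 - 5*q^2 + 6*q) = (q + 3)/(q - 3)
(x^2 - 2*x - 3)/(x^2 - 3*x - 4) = (x - 3)/(x - 4)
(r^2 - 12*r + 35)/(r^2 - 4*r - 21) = (r - 5)/(r + 3)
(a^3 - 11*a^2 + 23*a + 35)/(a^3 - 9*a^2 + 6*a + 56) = (a^2 - 4*a - 5)/(a^2 - 2*a - 8)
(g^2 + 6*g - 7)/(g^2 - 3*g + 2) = (g + 7)/(g - 2)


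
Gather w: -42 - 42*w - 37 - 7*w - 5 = -49*w - 84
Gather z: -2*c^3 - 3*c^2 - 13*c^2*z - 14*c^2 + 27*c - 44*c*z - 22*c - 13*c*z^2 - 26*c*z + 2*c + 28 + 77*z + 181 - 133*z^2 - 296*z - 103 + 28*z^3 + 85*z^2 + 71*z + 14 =-2*c^3 - 17*c^2 + 7*c + 28*z^3 + z^2*(-13*c - 48) + z*(-13*c^2 - 70*c - 148) + 120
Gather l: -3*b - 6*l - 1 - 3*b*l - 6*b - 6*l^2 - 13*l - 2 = -9*b - 6*l^2 + l*(-3*b - 19) - 3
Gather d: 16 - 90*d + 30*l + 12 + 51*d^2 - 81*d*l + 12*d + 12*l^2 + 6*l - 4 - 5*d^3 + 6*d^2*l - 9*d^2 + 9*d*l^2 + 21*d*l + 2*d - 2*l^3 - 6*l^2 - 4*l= -5*d^3 + d^2*(6*l + 42) + d*(9*l^2 - 60*l - 76) - 2*l^3 + 6*l^2 + 32*l + 24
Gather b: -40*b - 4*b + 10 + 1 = 11 - 44*b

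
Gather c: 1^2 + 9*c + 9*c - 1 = 18*c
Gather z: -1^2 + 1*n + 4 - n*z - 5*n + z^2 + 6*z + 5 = -4*n + z^2 + z*(6 - n) + 8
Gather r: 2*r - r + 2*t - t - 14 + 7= r + t - 7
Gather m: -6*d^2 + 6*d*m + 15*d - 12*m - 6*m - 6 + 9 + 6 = -6*d^2 + 15*d + m*(6*d - 18) + 9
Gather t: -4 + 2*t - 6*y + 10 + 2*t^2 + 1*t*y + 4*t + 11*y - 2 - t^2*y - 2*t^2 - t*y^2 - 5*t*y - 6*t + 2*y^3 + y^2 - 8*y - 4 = -t^2*y + t*(-y^2 - 4*y) + 2*y^3 + y^2 - 3*y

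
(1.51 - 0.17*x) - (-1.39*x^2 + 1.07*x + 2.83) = 1.39*x^2 - 1.24*x - 1.32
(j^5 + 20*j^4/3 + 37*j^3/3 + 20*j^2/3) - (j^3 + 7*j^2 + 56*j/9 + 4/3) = j^5 + 20*j^4/3 + 34*j^3/3 - j^2/3 - 56*j/9 - 4/3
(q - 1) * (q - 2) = q^2 - 3*q + 2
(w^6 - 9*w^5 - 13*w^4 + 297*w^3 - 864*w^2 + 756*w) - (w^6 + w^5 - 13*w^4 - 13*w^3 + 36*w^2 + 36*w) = -10*w^5 + 310*w^3 - 900*w^2 + 720*w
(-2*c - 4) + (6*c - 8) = 4*c - 12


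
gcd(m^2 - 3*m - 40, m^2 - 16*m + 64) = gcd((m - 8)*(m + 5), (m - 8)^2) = m - 8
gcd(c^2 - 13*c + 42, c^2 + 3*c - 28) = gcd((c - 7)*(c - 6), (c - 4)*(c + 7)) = 1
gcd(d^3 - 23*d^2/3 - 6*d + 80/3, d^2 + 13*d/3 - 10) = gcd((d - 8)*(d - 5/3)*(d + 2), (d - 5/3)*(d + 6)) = d - 5/3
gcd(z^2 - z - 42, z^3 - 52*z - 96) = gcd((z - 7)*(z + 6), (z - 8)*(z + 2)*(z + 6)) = z + 6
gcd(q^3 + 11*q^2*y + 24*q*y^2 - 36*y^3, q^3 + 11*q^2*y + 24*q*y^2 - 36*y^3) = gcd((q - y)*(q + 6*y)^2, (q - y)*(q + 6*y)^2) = -q^3 - 11*q^2*y - 24*q*y^2 + 36*y^3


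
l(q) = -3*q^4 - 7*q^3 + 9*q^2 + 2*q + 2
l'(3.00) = -457.00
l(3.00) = -343.00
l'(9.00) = -10285.00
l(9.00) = -24037.00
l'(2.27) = -205.72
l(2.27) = -108.62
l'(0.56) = 3.39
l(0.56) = 4.42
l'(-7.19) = 3247.30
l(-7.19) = -4962.71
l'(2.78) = -368.08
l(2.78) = -252.46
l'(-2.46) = 9.28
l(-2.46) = 45.89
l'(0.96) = -10.69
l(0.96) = 3.47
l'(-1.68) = -30.61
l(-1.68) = 33.34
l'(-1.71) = -30.18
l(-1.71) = 34.25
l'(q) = -12*q^3 - 21*q^2 + 18*q + 2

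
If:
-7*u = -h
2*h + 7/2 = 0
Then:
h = -7/4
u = -1/4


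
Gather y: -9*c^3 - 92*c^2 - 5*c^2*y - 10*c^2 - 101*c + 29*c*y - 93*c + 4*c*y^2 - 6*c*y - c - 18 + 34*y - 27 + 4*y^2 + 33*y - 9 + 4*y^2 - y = -9*c^3 - 102*c^2 - 195*c + y^2*(4*c + 8) + y*(-5*c^2 + 23*c + 66) - 54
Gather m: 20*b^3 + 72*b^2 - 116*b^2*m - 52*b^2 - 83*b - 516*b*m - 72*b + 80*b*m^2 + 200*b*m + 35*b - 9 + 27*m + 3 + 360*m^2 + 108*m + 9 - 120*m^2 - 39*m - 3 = 20*b^3 + 20*b^2 - 120*b + m^2*(80*b + 240) + m*(-116*b^2 - 316*b + 96)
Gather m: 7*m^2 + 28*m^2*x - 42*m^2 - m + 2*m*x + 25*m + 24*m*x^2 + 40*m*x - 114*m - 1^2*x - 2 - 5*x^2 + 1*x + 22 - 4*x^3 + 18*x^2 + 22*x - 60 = m^2*(28*x - 35) + m*(24*x^2 + 42*x - 90) - 4*x^3 + 13*x^2 + 22*x - 40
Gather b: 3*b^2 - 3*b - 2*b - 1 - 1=3*b^2 - 5*b - 2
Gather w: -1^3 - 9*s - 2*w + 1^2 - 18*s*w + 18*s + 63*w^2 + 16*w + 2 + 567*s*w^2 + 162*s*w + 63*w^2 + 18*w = 9*s + w^2*(567*s + 126) + w*(144*s + 32) + 2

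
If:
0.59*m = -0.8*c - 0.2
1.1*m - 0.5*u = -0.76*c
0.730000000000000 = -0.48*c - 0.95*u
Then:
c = 0.02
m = -0.37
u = -0.78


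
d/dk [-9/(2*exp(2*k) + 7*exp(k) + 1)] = (36*exp(k) + 63)*exp(k)/(2*exp(2*k) + 7*exp(k) + 1)^2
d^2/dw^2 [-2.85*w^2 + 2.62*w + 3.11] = -5.70000000000000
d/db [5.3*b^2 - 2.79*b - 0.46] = 10.6*b - 2.79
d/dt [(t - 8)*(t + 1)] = 2*t - 7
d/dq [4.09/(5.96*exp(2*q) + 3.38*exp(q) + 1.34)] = (-48.7528*exp(q) - 13.8242)*exp(q)/(5.96*exp(2*q) + 3.38*exp(q) + 1.34)^2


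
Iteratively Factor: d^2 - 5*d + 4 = (d - 1)*(d - 4)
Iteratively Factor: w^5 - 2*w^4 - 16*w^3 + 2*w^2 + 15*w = (w + 1)*(w^4 - 3*w^3 - 13*w^2 + 15*w) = w*(w + 1)*(w^3 - 3*w^2 - 13*w + 15) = w*(w - 5)*(w + 1)*(w^2 + 2*w - 3) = w*(w - 5)*(w + 1)*(w + 3)*(w - 1)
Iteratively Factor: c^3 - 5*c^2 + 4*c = (c)*(c^2 - 5*c + 4) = c*(c - 1)*(c - 4)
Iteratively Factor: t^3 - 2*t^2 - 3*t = (t + 1)*(t^2 - 3*t) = (t - 3)*(t + 1)*(t)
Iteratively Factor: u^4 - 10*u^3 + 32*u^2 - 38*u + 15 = (u - 3)*(u^3 - 7*u^2 + 11*u - 5) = (u - 3)*(u - 1)*(u^2 - 6*u + 5) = (u - 3)*(u - 1)^2*(u - 5)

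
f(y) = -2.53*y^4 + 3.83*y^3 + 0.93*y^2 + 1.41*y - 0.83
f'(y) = -10.12*y^3 + 11.49*y^2 + 1.86*y + 1.41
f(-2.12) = -87.24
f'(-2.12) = 145.53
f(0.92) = 2.42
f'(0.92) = 4.97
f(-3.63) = -616.18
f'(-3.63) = 630.12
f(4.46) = -637.32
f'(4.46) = -659.55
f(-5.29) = -2530.51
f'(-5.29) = 1811.23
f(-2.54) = -166.48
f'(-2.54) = 236.65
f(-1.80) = -49.25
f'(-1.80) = 94.31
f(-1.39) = -20.72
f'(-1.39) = 48.20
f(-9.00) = -19329.59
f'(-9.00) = 8292.84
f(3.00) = -89.75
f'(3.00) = -162.84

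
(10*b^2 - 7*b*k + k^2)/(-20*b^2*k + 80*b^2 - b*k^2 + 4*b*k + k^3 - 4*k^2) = (-2*b + k)/(4*b*k - 16*b + k^2 - 4*k)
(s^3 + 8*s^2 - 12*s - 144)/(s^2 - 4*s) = s + 12 + 36/s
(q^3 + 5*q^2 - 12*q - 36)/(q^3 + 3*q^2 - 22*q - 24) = (q^2 - q - 6)/(q^2 - 3*q - 4)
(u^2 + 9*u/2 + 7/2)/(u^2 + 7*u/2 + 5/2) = (2*u + 7)/(2*u + 5)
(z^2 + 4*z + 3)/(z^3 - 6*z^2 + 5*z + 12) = (z + 3)/(z^2 - 7*z + 12)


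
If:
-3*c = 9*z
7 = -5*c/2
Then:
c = -14/5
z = 14/15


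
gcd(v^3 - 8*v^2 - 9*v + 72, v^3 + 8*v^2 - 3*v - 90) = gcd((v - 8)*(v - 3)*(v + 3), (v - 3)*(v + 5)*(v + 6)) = v - 3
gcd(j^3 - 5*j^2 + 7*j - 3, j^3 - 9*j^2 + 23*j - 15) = j^2 - 4*j + 3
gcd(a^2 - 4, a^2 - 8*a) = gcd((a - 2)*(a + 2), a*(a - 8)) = 1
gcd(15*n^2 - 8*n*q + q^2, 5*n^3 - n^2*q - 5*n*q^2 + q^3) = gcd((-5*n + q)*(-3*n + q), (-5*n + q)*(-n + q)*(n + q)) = -5*n + q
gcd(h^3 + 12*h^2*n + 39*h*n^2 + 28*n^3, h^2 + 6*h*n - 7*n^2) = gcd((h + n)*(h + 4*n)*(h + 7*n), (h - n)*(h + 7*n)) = h + 7*n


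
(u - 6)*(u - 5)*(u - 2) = u^3 - 13*u^2 + 52*u - 60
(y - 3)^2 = y^2 - 6*y + 9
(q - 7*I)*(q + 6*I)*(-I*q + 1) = -I*q^3 - 43*I*q + 42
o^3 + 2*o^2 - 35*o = o*(o - 5)*(o + 7)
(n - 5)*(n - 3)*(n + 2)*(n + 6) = n^4 - 37*n^2 + 24*n + 180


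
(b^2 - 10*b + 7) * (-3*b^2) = -3*b^4 + 30*b^3 - 21*b^2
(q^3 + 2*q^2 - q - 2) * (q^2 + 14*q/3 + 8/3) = q^5 + 20*q^4/3 + 11*q^3 - 4*q^2/3 - 12*q - 16/3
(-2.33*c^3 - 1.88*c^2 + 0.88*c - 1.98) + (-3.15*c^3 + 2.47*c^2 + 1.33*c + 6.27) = -5.48*c^3 + 0.59*c^2 + 2.21*c + 4.29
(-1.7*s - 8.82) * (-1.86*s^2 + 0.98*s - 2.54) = 3.162*s^3 + 14.7392*s^2 - 4.3256*s + 22.4028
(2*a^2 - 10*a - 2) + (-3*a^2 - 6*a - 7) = -a^2 - 16*a - 9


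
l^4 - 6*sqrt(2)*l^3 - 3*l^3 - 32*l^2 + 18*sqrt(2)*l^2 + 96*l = l*(l - 3)*(l - 8*sqrt(2))*(l + 2*sqrt(2))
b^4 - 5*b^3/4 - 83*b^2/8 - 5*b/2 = b*(b - 4)*(b + 1/4)*(b + 5/2)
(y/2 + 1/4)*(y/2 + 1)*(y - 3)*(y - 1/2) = y^4/4 - y^3/4 - 25*y^2/16 + y/16 + 3/8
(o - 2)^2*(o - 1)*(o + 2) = o^4 - 3*o^3 - 2*o^2 + 12*o - 8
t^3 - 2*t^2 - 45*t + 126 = (t - 6)*(t - 3)*(t + 7)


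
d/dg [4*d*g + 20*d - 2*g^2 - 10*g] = 4*d - 4*g - 10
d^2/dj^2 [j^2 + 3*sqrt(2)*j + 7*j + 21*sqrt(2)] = 2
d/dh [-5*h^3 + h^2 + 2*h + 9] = -15*h^2 + 2*h + 2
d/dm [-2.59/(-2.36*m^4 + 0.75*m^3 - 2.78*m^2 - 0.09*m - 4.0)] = (-24.4496*m^3 + 5.8275*m^2 - 14.4004*m - 0.2331)/(2.36*m^4 - 0.75*m^3 + 2.78*m^2 + 0.09*m + 4.0)^2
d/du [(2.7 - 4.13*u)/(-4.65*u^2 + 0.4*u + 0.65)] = (-19.2045*u^2 + 25.11*u - 3.7645)/(21.6225*u^4 - 3.72*u^3 - 5.885*u^2 + 0.52*u + 0.4225)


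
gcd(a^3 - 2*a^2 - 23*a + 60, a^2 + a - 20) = a^2 + a - 20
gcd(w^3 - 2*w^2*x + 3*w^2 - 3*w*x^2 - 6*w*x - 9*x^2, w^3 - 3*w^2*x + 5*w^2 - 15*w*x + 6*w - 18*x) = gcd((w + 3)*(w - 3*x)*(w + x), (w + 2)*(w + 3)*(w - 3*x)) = -w^2 + 3*w*x - 3*w + 9*x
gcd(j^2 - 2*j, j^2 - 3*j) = j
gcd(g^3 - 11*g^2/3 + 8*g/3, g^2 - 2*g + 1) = g - 1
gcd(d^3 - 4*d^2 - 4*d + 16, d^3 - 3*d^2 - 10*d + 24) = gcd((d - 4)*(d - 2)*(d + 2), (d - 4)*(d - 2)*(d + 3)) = d^2 - 6*d + 8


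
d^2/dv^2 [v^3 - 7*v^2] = 6*v - 14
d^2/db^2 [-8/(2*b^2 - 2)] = 8*(-3*b^2 - 1)/(b^2 - 1)^3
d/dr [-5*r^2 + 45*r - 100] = 45 - 10*r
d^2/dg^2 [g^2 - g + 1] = 2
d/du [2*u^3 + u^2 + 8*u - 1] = 6*u^2 + 2*u + 8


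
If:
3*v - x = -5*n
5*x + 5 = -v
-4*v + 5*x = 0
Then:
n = 11/25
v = -1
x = -4/5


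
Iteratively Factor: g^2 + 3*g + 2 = (g + 2)*(g + 1)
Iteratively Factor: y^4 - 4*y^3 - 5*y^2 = (y)*(y^3 - 4*y^2 - 5*y) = y*(y - 5)*(y^2 + y) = y^2*(y - 5)*(y + 1)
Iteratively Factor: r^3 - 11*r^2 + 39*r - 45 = (r - 3)*(r^2 - 8*r + 15) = (r - 3)^2*(r - 5)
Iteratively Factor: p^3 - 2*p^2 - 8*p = (p + 2)*(p^2 - 4*p) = p*(p + 2)*(p - 4)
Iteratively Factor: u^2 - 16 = (u + 4)*(u - 4)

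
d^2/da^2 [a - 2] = 0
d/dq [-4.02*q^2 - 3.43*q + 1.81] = -8.04*q - 3.43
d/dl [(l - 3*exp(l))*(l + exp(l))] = -2*l*exp(l) + 2*l - 6*exp(2*l) - 2*exp(l)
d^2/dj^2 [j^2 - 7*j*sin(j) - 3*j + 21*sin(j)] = 7*j*sin(j) - 21*sin(j) - 14*cos(j) + 2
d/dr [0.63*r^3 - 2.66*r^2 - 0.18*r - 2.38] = 1.89*r^2 - 5.32*r - 0.18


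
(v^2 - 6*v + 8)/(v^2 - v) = (v^2 - 6*v + 8)/(v*(v - 1))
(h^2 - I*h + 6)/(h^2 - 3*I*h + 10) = (h - 3*I)/(h - 5*I)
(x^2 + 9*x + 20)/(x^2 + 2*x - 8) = (x + 5)/(x - 2)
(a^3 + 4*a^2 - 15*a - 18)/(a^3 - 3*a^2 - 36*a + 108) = (a + 1)/(a - 6)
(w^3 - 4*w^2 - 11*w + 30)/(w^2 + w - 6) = w - 5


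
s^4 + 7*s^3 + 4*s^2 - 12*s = s*(s - 1)*(s + 2)*(s + 6)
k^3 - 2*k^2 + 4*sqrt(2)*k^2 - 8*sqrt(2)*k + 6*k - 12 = (k - 2)*(k + sqrt(2))*(k + 3*sqrt(2))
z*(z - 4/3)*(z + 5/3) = z^3 + z^2/3 - 20*z/9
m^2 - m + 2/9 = (m - 2/3)*(m - 1/3)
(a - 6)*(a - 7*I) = a^2 - 6*a - 7*I*a + 42*I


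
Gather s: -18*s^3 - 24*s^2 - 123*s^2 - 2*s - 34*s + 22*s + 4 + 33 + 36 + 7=-18*s^3 - 147*s^2 - 14*s + 80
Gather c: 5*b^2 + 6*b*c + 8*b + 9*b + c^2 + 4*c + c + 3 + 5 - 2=5*b^2 + 17*b + c^2 + c*(6*b + 5) + 6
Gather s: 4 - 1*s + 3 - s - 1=6 - 2*s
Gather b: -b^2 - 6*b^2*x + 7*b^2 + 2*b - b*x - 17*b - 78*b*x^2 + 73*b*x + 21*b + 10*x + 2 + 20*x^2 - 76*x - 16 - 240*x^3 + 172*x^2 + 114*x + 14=b^2*(6 - 6*x) + b*(-78*x^2 + 72*x + 6) - 240*x^3 + 192*x^2 + 48*x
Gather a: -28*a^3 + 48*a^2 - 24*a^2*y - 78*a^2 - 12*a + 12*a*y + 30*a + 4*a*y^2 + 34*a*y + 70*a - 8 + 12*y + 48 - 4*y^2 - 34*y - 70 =-28*a^3 + a^2*(-24*y - 30) + a*(4*y^2 + 46*y + 88) - 4*y^2 - 22*y - 30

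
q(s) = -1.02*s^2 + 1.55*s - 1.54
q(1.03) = -1.03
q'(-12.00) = 26.03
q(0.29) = -1.18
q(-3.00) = -15.37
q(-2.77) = -13.66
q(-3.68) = -21.06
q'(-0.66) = 2.90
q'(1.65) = -1.82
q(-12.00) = -167.02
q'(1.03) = -0.55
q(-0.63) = -2.92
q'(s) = 1.55 - 2.04*s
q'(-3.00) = 7.67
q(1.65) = -1.76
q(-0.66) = -3.01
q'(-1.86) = 5.34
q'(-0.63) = 2.84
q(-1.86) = -7.95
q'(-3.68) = 9.06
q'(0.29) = 0.96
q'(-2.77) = 7.20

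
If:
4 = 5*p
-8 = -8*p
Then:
No Solution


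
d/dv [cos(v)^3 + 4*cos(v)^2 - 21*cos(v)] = (-3*cos(v)^2 - 8*cos(v) + 21)*sin(v)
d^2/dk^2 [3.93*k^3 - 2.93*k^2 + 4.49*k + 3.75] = 23.58*k - 5.86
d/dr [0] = 0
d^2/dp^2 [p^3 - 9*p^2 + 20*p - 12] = 6*p - 18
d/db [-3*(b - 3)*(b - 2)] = 15 - 6*b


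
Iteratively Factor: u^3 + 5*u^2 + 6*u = (u + 3)*(u^2 + 2*u) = u*(u + 3)*(u + 2)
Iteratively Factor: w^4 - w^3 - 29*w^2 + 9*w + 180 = (w + 4)*(w^3 - 5*w^2 - 9*w + 45) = (w + 3)*(w + 4)*(w^2 - 8*w + 15) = (w - 5)*(w + 3)*(w + 4)*(w - 3)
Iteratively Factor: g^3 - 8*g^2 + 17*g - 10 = (g - 2)*(g^2 - 6*g + 5) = (g - 2)*(g - 1)*(g - 5)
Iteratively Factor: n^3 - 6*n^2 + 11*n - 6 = (n - 2)*(n^2 - 4*n + 3) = (n - 3)*(n - 2)*(n - 1)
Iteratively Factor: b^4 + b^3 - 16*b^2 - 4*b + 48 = (b - 3)*(b^3 + 4*b^2 - 4*b - 16) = (b - 3)*(b + 4)*(b^2 - 4) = (b - 3)*(b - 2)*(b + 4)*(b + 2)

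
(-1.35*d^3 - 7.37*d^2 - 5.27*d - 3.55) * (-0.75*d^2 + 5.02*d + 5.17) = 1.0125*d^5 - 1.2495*d^4 - 40.0244*d^3 - 61.8958*d^2 - 45.0669*d - 18.3535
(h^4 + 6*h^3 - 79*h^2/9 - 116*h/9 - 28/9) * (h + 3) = h^5 + 9*h^4 + 83*h^3/9 - 353*h^2/9 - 376*h/9 - 28/3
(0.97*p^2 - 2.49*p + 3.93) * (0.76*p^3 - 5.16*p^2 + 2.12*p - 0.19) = 0.7372*p^5 - 6.8976*p^4 + 17.8916*p^3 - 25.7419*p^2 + 8.8047*p - 0.7467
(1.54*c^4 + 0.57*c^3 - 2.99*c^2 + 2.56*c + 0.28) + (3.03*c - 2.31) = 1.54*c^4 + 0.57*c^3 - 2.99*c^2 + 5.59*c - 2.03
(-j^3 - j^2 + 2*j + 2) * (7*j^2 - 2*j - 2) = -7*j^5 - 5*j^4 + 18*j^3 + 12*j^2 - 8*j - 4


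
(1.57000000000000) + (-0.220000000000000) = 1.35000000000000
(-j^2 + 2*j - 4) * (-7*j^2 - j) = 7*j^4 - 13*j^3 + 26*j^2 + 4*j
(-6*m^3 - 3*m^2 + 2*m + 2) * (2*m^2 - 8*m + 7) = -12*m^5 + 42*m^4 - 14*m^3 - 33*m^2 - 2*m + 14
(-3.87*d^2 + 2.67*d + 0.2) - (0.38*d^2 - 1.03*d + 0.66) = -4.25*d^2 + 3.7*d - 0.46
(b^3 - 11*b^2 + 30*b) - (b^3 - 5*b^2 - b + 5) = -6*b^2 + 31*b - 5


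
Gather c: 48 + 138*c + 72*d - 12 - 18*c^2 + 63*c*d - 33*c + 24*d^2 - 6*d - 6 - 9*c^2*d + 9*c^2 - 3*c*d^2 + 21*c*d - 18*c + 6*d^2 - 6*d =c^2*(-9*d - 9) + c*(-3*d^2 + 84*d + 87) + 30*d^2 + 60*d + 30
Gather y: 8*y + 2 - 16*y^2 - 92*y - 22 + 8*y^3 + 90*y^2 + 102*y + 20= 8*y^3 + 74*y^2 + 18*y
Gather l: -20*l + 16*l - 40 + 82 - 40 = 2 - 4*l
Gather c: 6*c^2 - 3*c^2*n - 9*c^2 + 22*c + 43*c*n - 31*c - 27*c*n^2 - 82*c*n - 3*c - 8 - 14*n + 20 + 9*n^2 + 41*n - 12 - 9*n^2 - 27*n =c^2*(-3*n - 3) + c*(-27*n^2 - 39*n - 12)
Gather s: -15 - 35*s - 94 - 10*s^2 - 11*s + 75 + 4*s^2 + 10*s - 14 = -6*s^2 - 36*s - 48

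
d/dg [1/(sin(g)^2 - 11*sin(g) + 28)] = (11 - 2*sin(g))*cos(g)/(sin(g)^2 - 11*sin(g) + 28)^2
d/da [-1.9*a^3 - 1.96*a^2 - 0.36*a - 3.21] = -5.7*a^2 - 3.92*a - 0.36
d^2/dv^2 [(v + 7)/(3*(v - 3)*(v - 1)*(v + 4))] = 2*(3*v^5 + 42*v^4 + 13*v^3 - 345*v^2 - 252*v + 1339)/(3*(v^9 - 39*v^7 + 36*v^6 + 507*v^5 - 936*v^4 - 1765*v^3 + 6084*v^2 - 5616*v + 1728))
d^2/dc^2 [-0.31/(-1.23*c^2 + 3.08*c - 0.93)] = (-0.937998*c^2 + 2.348808*c + 0.31*(2.46*c - 3.08)*(4.92*c - 6.16) - 0.709218)/(1.23*c^2 - 3.08*c + 0.93)^3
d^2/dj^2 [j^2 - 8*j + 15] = 2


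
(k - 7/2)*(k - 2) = k^2 - 11*k/2 + 7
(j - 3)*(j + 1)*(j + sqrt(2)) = j^3 - 2*j^2 + sqrt(2)*j^2 - 3*j - 2*sqrt(2)*j - 3*sqrt(2)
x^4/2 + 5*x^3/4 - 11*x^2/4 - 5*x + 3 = (x/2 + 1)*(x - 2)*(x - 1/2)*(x + 3)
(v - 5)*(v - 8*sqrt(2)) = v^2 - 8*sqrt(2)*v - 5*v + 40*sqrt(2)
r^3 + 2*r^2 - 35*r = r*(r - 5)*(r + 7)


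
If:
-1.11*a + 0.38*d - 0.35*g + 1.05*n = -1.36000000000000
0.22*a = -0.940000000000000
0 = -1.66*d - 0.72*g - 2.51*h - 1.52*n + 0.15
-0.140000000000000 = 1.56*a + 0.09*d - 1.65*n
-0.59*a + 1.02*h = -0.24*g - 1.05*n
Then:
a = -4.27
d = 0.81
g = 6.58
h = 0.01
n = -3.91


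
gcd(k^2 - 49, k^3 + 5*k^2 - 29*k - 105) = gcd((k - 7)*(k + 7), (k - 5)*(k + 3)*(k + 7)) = k + 7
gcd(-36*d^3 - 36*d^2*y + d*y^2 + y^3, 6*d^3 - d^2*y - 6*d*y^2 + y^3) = -6*d^2 - 5*d*y + y^2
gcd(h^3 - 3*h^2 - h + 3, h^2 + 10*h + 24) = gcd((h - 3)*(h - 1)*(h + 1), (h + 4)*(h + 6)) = 1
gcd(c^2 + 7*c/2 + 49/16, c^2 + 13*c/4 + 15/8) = 1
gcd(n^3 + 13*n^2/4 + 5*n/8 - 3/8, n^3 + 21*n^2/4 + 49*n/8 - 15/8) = n^2 + 11*n/4 - 3/4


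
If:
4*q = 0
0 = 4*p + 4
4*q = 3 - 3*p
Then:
No Solution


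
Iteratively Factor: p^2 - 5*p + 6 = (p - 2)*(p - 3)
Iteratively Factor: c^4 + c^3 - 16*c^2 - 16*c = (c + 4)*(c^3 - 3*c^2 - 4*c) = (c + 1)*(c + 4)*(c^2 - 4*c) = (c - 4)*(c + 1)*(c + 4)*(c)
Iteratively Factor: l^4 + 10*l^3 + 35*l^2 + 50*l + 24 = (l + 3)*(l^3 + 7*l^2 + 14*l + 8) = (l + 3)*(l + 4)*(l^2 + 3*l + 2) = (l + 2)*(l + 3)*(l + 4)*(l + 1)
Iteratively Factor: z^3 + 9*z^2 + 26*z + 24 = (z + 2)*(z^2 + 7*z + 12) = (z + 2)*(z + 3)*(z + 4)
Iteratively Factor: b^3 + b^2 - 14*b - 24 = (b + 2)*(b^2 - b - 12) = (b - 4)*(b + 2)*(b + 3)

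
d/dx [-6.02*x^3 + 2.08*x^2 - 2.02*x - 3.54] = -18.06*x^2 + 4.16*x - 2.02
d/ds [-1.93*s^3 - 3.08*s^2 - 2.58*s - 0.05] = -5.79*s^2 - 6.16*s - 2.58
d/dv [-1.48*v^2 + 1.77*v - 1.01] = 1.77 - 2.96*v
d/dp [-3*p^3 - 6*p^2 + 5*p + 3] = -9*p^2 - 12*p + 5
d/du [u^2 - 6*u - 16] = 2*u - 6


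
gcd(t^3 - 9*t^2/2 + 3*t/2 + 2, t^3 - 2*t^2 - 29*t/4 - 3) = t^2 - 7*t/2 - 2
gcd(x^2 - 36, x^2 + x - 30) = x + 6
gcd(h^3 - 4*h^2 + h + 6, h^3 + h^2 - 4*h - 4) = h^2 - h - 2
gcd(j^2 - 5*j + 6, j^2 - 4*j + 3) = j - 3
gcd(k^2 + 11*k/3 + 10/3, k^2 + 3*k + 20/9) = k + 5/3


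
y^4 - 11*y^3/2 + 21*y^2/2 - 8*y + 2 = (y - 2)^2*(y - 1)*(y - 1/2)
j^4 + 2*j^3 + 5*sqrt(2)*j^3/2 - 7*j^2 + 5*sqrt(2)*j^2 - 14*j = j*(j + 2)*(j - sqrt(2))*(j + 7*sqrt(2)/2)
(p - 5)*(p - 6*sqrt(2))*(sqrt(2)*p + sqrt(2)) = sqrt(2)*p^3 - 12*p^2 - 4*sqrt(2)*p^2 - 5*sqrt(2)*p + 48*p + 60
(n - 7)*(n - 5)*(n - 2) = n^3 - 14*n^2 + 59*n - 70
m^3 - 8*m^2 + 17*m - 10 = (m - 5)*(m - 2)*(m - 1)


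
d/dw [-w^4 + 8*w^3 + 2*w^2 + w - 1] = -4*w^3 + 24*w^2 + 4*w + 1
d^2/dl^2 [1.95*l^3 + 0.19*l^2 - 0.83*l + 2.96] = 11.7*l + 0.38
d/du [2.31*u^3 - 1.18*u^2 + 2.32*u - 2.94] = 6.93*u^2 - 2.36*u + 2.32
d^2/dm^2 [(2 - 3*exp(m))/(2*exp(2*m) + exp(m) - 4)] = (-12*exp(4*m) + 38*exp(3*m) - 132*exp(2*m) + 54*exp(m) - 40)*exp(m)/(8*exp(6*m) + 12*exp(5*m) - 42*exp(4*m) - 47*exp(3*m) + 84*exp(2*m) + 48*exp(m) - 64)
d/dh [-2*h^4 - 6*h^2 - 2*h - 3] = -8*h^3 - 12*h - 2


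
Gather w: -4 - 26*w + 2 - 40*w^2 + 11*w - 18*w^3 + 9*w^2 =-18*w^3 - 31*w^2 - 15*w - 2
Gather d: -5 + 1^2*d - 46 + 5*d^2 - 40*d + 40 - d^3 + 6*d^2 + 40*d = -d^3 + 11*d^2 + d - 11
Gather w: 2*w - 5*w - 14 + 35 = 21 - 3*w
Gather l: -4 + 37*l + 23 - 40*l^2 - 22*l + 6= -40*l^2 + 15*l + 25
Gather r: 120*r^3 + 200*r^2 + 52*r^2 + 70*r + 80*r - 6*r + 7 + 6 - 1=120*r^3 + 252*r^2 + 144*r + 12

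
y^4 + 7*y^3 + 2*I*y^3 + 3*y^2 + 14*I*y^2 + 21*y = y*(y + 7)*(y - I)*(y + 3*I)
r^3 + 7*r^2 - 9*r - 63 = (r - 3)*(r + 3)*(r + 7)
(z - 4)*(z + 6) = z^2 + 2*z - 24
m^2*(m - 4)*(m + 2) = m^4 - 2*m^3 - 8*m^2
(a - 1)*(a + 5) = a^2 + 4*a - 5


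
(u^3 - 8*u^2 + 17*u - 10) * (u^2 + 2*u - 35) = u^5 - 6*u^4 - 34*u^3 + 304*u^2 - 615*u + 350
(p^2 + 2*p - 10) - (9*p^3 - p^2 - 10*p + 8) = -9*p^3 + 2*p^2 + 12*p - 18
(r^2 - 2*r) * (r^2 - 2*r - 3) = r^4 - 4*r^3 + r^2 + 6*r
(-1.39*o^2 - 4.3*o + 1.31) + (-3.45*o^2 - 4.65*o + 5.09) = -4.84*o^2 - 8.95*o + 6.4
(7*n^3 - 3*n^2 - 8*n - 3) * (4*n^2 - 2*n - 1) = 28*n^5 - 26*n^4 - 33*n^3 + 7*n^2 + 14*n + 3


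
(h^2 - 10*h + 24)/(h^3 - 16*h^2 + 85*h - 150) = (h - 4)/(h^2 - 10*h + 25)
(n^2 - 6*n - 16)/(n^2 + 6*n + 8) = (n - 8)/(n + 4)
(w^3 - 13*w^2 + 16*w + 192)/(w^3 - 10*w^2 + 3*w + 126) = (w^2 - 16*w + 64)/(w^2 - 13*w + 42)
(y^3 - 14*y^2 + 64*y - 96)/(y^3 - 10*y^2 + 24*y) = (y - 4)/y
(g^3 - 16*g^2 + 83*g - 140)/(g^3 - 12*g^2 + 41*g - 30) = (g^2 - 11*g + 28)/(g^2 - 7*g + 6)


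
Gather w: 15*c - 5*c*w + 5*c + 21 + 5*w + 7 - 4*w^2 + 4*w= 20*c - 4*w^2 + w*(9 - 5*c) + 28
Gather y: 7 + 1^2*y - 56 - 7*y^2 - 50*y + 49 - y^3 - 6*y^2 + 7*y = -y^3 - 13*y^2 - 42*y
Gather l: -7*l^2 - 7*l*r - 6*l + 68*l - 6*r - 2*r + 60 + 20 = -7*l^2 + l*(62 - 7*r) - 8*r + 80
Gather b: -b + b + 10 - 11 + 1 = 0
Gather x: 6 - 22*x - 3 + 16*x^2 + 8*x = 16*x^2 - 14*x + 3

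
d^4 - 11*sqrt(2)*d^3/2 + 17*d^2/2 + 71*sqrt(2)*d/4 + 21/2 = (d - 7*sqrt(2)/2)*(d - 3*sqrt(2))*(sqrt(2)*d/2 + 1/2)*(sqrt(2)*d + 1)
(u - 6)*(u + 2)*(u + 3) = u^3 - u^2 - 24*u - 36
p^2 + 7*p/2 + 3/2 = (p + 1/2)*(p + 3)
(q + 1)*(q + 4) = q^2 + 5*q + 4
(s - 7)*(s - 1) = s^2 - 8*s + 7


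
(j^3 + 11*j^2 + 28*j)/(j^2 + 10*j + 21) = j*(j + 4)/(j + 3)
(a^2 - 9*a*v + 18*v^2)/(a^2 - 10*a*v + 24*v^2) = (-a + 3*v)/(-a + 4*v)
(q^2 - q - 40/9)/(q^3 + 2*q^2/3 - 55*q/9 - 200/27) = 3/(3*q + 5)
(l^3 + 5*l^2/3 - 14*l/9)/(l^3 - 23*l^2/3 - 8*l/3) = (-9*l^2 - 15*l + 14)/(3*(-3*l^2 + 23*l + 8))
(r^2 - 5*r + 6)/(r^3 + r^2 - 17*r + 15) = (r - 2)/(r^2 + 4*r - 5)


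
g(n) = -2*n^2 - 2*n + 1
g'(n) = -4*n - 2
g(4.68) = -52.16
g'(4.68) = -20.72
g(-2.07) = -3.43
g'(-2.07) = 6.28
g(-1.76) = -1.68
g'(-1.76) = 5.04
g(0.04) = 0.92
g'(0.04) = -2.16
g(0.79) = -1.83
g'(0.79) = -5.16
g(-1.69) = -1.33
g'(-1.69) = 4.76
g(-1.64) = -1.10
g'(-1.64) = 4.56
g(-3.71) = -19.11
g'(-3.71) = 12.84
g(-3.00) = -11.00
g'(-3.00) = 10.00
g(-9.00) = -143.00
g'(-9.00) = 34.00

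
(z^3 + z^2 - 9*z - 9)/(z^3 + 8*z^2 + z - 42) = (z^2 - 2*z - 3)/(z^2 + 5*z - 14)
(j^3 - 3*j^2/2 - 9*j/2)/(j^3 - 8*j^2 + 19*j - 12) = j*(2*j + 3)/(2*(j^2 - 5*j + 4))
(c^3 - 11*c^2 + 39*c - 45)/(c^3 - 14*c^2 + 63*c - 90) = (c - 3)/(c - 6)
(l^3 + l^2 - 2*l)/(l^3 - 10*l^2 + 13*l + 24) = l*(l^2 + l - 2)/(l^3 - 10*l^2 + 13*l + 24)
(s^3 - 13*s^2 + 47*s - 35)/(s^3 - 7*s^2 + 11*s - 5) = (s - 7)/(s - 1)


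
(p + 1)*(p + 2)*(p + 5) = p^3 + 8*p^2 + 17*p + 10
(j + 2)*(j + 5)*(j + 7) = j^3 + 14*j^2 + 59*j + 70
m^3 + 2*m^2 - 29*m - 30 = (m - 5)*(m + 1)*(m + 6)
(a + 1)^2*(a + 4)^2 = a^4 + 10*a^3 + 33*a^2 + 40*a + 16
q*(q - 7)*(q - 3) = q^3 - 10*q^2 + 21*q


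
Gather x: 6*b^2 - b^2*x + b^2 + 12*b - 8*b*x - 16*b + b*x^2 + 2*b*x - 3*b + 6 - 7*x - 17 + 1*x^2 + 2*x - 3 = 7*b^2 - 7*b + x^2*(b + 1) + x*(-b^2 - 6*b - 5) - 14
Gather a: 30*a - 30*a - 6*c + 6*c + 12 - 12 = 0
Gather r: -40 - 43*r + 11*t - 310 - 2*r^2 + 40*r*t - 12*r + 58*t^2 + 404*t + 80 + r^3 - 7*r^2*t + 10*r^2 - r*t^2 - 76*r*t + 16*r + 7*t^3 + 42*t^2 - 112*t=r^3 + r^2*(8 - 7*t) + r*(-t^2 - 36*t - 39) + 7*t^3 + 100*t^2 + 303*t - 270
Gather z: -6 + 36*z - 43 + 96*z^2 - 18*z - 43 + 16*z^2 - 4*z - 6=112*z^2 + 14*z - 98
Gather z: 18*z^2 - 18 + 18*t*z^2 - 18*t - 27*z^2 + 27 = -18*t + z^2*(18*t - 9) + 9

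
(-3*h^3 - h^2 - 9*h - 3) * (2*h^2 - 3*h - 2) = -6*h^5 + 7*h^4 - 9*h^3 + 23*h^2 + 27*h + 6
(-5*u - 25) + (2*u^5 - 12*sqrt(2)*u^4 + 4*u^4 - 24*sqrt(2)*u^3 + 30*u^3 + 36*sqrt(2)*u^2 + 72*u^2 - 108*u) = 2*u^5 - 12*sqrt(2)*u^4 + 4*u^4 - 24*sqrt(2)*u^3 + 30*u^3 + 36*sqrt(2)*u^2 + 72*u^2 - 113*u - 25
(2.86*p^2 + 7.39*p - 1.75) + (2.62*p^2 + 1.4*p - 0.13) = 5.48*p^2 + 8.79*p - 1.88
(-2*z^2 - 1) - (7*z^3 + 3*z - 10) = -7*z^3 - 2*z^2 - 3*z + 9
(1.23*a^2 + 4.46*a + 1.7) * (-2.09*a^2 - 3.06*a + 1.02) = -2.5707*a^4 - 13.0852*a^3 - 15.946*a^2 - 0.6528*a + 1.734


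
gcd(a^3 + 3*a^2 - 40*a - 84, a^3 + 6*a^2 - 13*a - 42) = a^2 + 9*a + 14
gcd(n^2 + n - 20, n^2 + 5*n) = n + 5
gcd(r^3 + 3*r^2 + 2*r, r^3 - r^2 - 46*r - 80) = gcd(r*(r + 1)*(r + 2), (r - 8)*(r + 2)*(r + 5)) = r + 2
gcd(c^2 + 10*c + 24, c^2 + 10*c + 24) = c^2 + 10*c + 24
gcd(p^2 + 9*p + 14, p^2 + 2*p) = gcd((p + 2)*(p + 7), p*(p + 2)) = p + 2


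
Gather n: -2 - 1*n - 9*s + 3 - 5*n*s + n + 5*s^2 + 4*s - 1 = -5*n*s + 5*s^2 - 5*s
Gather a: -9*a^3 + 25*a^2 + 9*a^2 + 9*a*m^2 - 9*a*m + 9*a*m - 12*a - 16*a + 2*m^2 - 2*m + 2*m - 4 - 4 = -9*a^3 + 34*a^2 + a*(9*m^2 - 28) + 2*m^2 - 8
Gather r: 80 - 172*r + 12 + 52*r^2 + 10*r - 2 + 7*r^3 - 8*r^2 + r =7*r^3 + 44*r^2 - 161*r + 90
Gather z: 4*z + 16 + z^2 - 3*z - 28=z^2 + z - 12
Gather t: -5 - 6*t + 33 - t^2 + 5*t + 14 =-t^2 - t + 42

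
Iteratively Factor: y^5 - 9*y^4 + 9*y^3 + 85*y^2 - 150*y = (y - 5)*(y^4 - 4*y^3 - 11*y^2 + 30*y) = (y - 5)*(y + 3)*(y^3 - 7*y^2 + 10*y) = y*(y - 5)*(y + 3)*(y^2 - 7*y + 10) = y*(y - 5)*(y - 2)*(y + 3)*(y - 5)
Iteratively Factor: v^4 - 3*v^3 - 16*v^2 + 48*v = (v + 4)*(v^3 - 7*v^2 + 12*v) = (v - 4)*(v + 4)*(v^2 - 3*v) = v*(v - 4)*(v + 4)*(v - 3)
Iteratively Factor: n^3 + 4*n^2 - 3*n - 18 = (n + 3)*(n^2 + n - 6) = (n + 3)^2*(n - 2)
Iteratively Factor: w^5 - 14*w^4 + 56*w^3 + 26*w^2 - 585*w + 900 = (w - 4)*(w^4 - 10*w^3 + 16*w^2 + 90*w - 225) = (w - 5)*(w - 4)*(w^3 - 5*w^2 - 9*w + 45) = (w - 5)*(w - 4)*(w + 3)*(w^2 - 8*w + 15) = (w - 5)^2*(w - 4)*(w + 3)*(w - 3)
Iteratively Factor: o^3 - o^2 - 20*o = (o)*(o^2 - o - 20) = o*(o + 4)*(o - 5)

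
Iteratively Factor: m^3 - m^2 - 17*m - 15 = (m + 1)*(m^2 - 2*m - 15) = (m - 5)*(m + 1)*(m + 3)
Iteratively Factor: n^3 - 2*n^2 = (n - 2)*(n^2) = n*(n - 2)*(n)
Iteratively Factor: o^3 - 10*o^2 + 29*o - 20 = (o - 4)*(o^2 - 6*o + 5) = (o - 4)*(o - 1)*(o - 5)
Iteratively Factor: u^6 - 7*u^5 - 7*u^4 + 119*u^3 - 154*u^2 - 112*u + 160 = (u - 2)*(u^5 - 5*u^4 - 17*u^3 + 85*u^2 + 16*u - 80) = (u - 2)*(u + 4)*(u^4 - 9*u^3 + 19*u^2 + 9*u - 20) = (u - 2)*(u + 1)*(u + 4)*(u^3 - 10*u^2 + 29*u - 20) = (u - 5)*(u - 2)*(u + 1)*(u + 4)*(u^2 - 5*u + 4) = (u - 5)*(u - 4)*(u - 2)*(u + 1)*(u + 4)*(u - 1)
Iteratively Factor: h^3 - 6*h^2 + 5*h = (h - 5)*(h^2 - h) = h*(h - 5)*(h - 1)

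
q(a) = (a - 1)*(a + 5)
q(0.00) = -5.00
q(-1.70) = -8.91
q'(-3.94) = -3.88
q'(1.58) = 7.16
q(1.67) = 4.47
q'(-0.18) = 3.64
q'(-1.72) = 0.56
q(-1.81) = -8.96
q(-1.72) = -8.92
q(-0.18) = -5.69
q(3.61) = 22.47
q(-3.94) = -5.24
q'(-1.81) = 0.38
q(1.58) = 3.82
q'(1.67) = 7.34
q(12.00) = 187.00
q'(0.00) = 4.00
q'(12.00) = 28.00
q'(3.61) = 11.22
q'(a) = 2*a + 4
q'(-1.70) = 0.60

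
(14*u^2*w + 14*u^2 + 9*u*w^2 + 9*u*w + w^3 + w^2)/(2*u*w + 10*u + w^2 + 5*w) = (7*u*w + 7*u + w^2 + w)/(w + 5)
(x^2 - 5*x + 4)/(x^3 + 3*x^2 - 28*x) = (x - 1)/(x*(x + 7))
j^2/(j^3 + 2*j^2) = 1/(j + 2)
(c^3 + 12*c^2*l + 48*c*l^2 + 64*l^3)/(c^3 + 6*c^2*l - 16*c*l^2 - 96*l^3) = (c^2 + 8*c*l + 16*l^2)/(c^2 + 2*c*l - 24*l^2)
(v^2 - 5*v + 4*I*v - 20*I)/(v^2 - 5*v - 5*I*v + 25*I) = (v + 4*I)/(v - 5*I)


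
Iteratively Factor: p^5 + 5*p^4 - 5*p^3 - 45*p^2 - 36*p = (p + 1)*(p^4 + 4*p^3 - 9*p^2 - 36*p) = (p - 3)*(p + 1)*(p^3 + 7*p^2 + 12*p) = p*(p - 3)*(p + 1)*(p^2 + 7*p + 12) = p*(p - 3)*(p + 1)*(p + 4)*(p + 3)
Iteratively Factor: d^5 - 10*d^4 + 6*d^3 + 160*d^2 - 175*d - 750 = (d - 5)*(d^4 - 5*d^3 - 19*d^2 + 65*d + 150) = (d - 5)*(d + 3)*(d^3 - 8*d^2 + 5*d + 50) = (d - 5)^2*(d + 3)*(d^2 - 3*d - 10) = (d - 5)^3*(d + 3)*(d + 2)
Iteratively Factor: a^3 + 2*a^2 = (a)*(a^2 + 2*a) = a^2*(a + 2)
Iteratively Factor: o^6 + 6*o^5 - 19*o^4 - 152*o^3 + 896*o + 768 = (o - 3)*(o^5 + 9*o^4 + 8*o^3 - 128*o^2 - 384*o - 256) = (o - 3)*(o + 4)*(o^4 + 5*o^3 - 12*o^2 - 80*o - 64) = (o - 3)*(o + 4)^2*(o^3 + o^2 - 16*o - 16) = (o - 4)*(o - 3)*(o + 4)^2*(o^2 + 5*o + 4) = (o - 4)*(o - 3)*(o + 4)^3*(o + 1)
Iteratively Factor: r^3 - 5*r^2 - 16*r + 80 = (r - 4)*(r^2 - r - 20) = (r - 4)*(r + 4)*(r - 5)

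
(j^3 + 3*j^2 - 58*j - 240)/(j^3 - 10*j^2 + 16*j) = (j^2 + 11*j + 30)/(j*(j - 2))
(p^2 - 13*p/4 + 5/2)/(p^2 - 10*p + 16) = (p - 5/4)/(p - 8)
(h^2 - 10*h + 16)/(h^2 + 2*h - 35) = (h^2 - 10*h + 16)/(h^2 + 2*h - 35)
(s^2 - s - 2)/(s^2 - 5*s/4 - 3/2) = 4*(s + 1)/(4*s + 3)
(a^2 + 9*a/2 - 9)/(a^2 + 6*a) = (a - 3/2)/a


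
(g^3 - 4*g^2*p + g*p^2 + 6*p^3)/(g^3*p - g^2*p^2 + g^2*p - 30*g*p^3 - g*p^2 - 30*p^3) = (-g^3 + 4*g^2*p - g*p^2 - 6*p^3)/(p*(-g^3 + g^2*p - g^2 + 30*g*p^2 + g*p + 30*p^2))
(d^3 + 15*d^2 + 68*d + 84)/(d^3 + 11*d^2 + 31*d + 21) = (d^2 + 8*d + 12)/(d^2 + 4*d + 3)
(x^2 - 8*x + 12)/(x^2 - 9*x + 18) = (x - 2)/(x - 3)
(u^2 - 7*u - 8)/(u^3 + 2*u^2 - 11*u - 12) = (u - 8)/(u^2 + u - 12)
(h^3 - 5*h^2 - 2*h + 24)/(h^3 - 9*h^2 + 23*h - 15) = (h^2 - 2*h - 8)/(h^2 - 6*h + 5)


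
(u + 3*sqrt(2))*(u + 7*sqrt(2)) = u^2 + 10*sqrt(2)*u + 42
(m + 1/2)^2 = m^2 + m + 1/4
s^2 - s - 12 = (s - 4)*(s + 3)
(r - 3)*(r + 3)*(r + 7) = r^3 + 7*r^2 - 9*r - 63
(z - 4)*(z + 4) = z^2 - 16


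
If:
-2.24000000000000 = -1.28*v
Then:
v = 1.75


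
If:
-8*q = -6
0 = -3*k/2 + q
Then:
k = 1/2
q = 3/4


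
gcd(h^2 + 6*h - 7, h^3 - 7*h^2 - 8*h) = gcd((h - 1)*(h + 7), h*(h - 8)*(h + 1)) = 1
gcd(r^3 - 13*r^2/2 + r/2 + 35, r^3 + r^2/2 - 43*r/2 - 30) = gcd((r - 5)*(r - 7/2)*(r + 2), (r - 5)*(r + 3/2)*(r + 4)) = r - 5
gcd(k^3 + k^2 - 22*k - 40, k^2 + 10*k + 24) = k + 4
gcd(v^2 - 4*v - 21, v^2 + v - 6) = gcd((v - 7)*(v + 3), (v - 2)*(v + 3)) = v + 3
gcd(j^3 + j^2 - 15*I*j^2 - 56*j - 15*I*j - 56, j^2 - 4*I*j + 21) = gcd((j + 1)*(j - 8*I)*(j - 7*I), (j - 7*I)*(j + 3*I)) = j - 7*I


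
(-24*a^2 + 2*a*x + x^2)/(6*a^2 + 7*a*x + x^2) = (-4*a + x)/(a + x)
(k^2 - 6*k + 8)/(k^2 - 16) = (k - 2)/(k + 4)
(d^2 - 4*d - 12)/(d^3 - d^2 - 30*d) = (d + 2)/(d*(d + 5))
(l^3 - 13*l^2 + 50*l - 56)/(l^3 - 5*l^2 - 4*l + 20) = (l^2 - 11*l + 28)/(l^2 - 3*l - 10)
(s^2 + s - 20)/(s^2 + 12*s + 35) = (s - 4)/(s + 7)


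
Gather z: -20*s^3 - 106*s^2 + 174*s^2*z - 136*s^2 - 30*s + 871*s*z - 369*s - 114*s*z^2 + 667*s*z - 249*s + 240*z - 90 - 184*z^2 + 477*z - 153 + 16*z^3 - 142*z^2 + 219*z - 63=-20*s^3 - 242*s^2 - 648*s + 16*z^3 + z^2*(-114*s - 326) + z*(174*s^2 + 1538*s + 936) - 306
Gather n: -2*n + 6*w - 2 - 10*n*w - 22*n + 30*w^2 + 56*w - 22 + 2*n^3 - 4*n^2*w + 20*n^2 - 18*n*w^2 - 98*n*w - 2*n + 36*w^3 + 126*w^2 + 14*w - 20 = 2*n^3 + n^2*(20 - 4*w) + n*(-18*w^2 - 108*w - 26) + 36*w^3 + 156*w^2 + 76*w - 44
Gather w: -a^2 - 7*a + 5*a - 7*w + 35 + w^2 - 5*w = -a^2 - 2*a + w^2 - 12*w + 35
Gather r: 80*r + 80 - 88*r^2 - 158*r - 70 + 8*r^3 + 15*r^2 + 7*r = 8*r^3 - 73*r^2 - 71*r + 10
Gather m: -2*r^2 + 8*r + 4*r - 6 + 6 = -2*r^2 + 12*r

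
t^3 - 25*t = t*(t - 5)*(t + 5)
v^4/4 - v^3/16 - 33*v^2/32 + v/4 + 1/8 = (v/4 + 1/2)*(v - 2)*(v - 1/2)*(v + 1/4)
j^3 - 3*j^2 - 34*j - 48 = (j - 8)*(j + 2)*(j + 3)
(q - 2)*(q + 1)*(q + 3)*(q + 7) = q^4 + 9*q^3 + 9*q^2 - 41*q - 42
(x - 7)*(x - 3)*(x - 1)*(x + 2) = x^4 - 9*x^3 + 9*x^2 + 41*x - 42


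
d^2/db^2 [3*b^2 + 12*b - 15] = 6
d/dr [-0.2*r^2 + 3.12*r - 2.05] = 3.12 - 0.4*r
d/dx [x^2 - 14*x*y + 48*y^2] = 2*x - 14*y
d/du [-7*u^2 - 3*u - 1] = -14*u - 3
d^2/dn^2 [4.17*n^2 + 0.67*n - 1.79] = 8.34000000000000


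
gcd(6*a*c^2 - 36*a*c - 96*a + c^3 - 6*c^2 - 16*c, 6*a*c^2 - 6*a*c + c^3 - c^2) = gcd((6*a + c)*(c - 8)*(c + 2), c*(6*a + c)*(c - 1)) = 6*a + c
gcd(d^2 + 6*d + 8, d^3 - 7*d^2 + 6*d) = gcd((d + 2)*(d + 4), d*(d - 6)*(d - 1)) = 1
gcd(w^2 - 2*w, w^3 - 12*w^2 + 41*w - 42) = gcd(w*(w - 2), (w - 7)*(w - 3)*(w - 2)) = w - 2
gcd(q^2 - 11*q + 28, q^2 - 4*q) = q - 4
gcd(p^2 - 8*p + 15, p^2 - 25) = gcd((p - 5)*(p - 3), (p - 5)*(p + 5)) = p - 5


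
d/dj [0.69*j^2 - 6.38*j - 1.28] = 1.38*j - 6.38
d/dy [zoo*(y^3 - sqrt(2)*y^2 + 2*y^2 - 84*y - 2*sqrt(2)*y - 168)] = nan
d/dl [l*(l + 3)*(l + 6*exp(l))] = 6*l^2*exp(l) + 3*l^2 + 30*l*exp(l) + 6*l + 18*exp(l)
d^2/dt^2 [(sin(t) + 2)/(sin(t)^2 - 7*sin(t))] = (-sin(t)^2 - 15*sin(t) + 44 - 86/sin(t) - 84/sin(t)^2 + 196/sin(t)^3)/(sin(t) - 7)^3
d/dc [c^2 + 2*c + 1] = 2*c + 2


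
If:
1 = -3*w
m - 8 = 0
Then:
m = 8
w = -1/3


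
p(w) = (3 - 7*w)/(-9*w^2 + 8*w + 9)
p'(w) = (3 - 7*w)*(18*w - 8)/(-9*w^2 + 8*w + 9)^2 - 7/(-9*w^2 + 8*w + 9)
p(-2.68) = -0.28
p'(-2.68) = -0.12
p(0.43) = -0.00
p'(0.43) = -0.65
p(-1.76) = -0.46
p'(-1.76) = -0.35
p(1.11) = -0.70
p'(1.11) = -2.27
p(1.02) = -0.53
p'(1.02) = -1.60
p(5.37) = 0.17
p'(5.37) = -0.04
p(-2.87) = -0.26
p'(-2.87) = -0.10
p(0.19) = 0.16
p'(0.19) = -0.76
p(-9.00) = -0.08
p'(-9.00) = -0.00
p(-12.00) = -0.06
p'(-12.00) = -0.00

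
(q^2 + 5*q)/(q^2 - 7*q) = (q + 5)/(q - 7)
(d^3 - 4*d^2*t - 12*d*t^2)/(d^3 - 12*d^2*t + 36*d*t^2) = (-d - 2*t)/(-d + 6*t)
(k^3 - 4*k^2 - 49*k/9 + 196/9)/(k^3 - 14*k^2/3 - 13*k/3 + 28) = (k - 7/3)/(k - 3)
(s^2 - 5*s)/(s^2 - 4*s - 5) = s/(s + 1)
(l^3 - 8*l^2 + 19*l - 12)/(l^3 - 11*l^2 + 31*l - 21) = (l - 4)/(l - 7)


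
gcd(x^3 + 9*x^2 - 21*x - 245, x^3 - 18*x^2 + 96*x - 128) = 1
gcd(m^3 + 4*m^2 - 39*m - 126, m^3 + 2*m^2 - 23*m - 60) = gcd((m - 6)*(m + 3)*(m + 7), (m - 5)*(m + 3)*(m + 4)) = m + 3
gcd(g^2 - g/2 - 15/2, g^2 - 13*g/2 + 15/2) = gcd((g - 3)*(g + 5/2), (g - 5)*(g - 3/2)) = 1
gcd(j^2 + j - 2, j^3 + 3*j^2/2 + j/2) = 1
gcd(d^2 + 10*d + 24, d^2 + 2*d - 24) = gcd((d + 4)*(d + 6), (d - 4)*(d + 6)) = d + 6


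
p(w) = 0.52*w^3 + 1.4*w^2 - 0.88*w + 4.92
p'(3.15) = 23.42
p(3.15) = 32.29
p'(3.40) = 26.67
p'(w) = 1.56*w^2 + 2.8*w - 0.88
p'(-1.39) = -1.76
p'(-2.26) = 0.76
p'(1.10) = 4.09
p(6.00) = 162.36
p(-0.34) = 5.36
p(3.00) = 28.92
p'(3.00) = 21.56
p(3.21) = 33.72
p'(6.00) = 72.08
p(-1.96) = 8.11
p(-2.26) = 8.06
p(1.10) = 6.34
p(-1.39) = 7.45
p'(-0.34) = -1.65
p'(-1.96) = -0.38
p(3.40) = 38.55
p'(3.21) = 24.18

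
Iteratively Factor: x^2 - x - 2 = (x - 2)*(x + 1)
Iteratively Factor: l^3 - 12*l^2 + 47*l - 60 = (l - 3)*(l^2 - 9*l + 20) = (l - 5)*(l - 3)*(l - 4)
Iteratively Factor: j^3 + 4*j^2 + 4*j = (j + 2)*(j^2 + 2*j) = (j + 2)^2*(j)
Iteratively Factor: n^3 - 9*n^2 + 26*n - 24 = (n - 3)*(n^2 - 6*n + 8) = (n - 4)*(n - 3)*(n - 2)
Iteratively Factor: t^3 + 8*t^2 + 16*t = (t + 4)*(t^2 + 4*t) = t*(t + 4)*(t + 4)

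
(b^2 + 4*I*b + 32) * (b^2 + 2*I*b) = b^4 + 6*I*b^3 + 24*b^2 + 64*I*b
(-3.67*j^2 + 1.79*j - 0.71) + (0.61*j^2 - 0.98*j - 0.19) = -3.06*j^2 + 0.81*j - 0.9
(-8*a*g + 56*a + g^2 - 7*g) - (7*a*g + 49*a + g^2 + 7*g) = -15*a*g + 7*a - 14*g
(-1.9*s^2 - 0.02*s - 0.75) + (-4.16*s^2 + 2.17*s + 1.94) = -6.06*s^2 + 2.15*s + 1.19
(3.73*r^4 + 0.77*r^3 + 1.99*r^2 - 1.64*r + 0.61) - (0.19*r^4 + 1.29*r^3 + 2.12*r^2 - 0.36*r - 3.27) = 3.54*r^4 - 0.52*r^3 - 0.13*r^2 - 1.28*r + 3.88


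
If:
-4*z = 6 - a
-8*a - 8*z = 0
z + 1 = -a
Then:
No Solution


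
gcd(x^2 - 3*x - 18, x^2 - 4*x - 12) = x - 6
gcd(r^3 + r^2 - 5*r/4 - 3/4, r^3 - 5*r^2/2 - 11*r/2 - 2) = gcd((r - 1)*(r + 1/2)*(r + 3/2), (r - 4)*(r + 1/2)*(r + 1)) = r + 1/2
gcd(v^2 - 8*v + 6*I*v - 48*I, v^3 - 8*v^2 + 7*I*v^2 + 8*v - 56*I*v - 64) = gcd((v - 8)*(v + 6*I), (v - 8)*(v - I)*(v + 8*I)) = v - 8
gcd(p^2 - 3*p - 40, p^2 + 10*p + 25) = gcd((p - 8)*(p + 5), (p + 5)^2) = p + 5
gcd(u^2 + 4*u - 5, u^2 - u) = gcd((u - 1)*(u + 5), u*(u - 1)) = u - 1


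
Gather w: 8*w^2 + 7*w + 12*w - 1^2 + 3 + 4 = 8*w^2 + 19*w + 6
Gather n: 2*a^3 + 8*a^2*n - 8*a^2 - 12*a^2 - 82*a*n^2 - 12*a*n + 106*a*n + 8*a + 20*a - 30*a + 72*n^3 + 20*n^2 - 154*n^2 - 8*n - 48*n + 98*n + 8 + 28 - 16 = 2*a^3 - 20*a^2 - 2*a + 72*n^3 + n^2*(-82*a - 134) + n*(8*a^2 + 94*a + 42) + 20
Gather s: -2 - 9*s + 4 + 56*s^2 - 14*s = 56*s^2 - 23*s + 2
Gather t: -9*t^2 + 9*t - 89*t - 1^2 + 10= -9*t^2 - 80*t + 9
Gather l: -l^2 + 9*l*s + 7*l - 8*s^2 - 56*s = -l^2 + l*(9*s + 7) - 8*s^2 - 56*s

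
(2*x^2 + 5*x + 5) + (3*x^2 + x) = 5*x^2 + 6*x + 5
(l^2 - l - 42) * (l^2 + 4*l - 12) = l^4 + 3*l^3 - 58*l^2 - 156*l + 504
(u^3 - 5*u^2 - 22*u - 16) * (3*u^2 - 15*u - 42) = 3*u^5 - 30*u^4 - 33*u^3 + 492*u^2 + 1164*u + 672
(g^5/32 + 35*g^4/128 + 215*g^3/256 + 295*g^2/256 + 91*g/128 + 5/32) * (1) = g^5/32 + 35*g^4/128 + 215*g^3/256 + 295*g^2/256 + 91*g/128 + 5/32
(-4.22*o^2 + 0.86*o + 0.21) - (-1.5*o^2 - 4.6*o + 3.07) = -2.72*o^2 + 5.46*o - 2.86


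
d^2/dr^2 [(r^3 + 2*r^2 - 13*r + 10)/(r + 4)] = 2*(r^3 + 12*r^2 + 48*r + 94)/(r^3 + 12*r^2 + 48*r + 64)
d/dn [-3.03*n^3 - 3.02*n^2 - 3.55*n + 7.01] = -9.09*n^2 - 6.04*n - 3.55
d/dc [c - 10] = 1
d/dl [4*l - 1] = 4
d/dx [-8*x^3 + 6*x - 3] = 6 - 24*x^2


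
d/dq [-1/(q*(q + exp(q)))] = (q*(exp(q) + 1) + q + exp(q))/(q^2*(q + exp(q))^2)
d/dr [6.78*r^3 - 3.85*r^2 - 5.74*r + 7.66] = 20.34*r^2 - 7.7*r - 5.74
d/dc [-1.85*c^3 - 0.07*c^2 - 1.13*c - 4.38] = -5.55*c^2 - 0.14*c - 1.13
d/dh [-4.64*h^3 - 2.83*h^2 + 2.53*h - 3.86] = -13.92*h^2 - 5.66*h + 2.53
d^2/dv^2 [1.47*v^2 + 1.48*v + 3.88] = 2.94000000000000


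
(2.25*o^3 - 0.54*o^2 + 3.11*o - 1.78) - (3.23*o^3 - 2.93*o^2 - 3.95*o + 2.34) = -0.98*o^3 + 2.39*o^2 + 7.06*o - 4.12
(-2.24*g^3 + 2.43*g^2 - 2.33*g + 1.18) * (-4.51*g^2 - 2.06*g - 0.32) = 10.1024*g^5 - 6.3449*g^4 + 6.2193*g^3 - 1.2996*g^2 - 1.6852*g - 0.3776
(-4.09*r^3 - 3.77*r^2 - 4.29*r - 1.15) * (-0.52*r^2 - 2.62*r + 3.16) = 2.1268*r^5 + 12.6762*r^4 - 0.8162*r^3 - 0.0753999999999984*r^2 - 10.5434*r - 3.634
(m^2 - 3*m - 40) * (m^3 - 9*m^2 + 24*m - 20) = m^5 - 12*m^4 + 11*m^3 + 268*m^2 - 900*m + 800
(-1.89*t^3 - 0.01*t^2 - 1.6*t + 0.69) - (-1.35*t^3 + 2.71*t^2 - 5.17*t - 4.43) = -0.54*t^3 - 2.72*t^2 + 3.57*t + 5.12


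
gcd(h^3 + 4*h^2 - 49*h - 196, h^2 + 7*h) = h + 7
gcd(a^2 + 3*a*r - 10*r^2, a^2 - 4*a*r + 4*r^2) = -a + 2*r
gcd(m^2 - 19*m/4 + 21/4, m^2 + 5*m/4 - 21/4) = m - 7/4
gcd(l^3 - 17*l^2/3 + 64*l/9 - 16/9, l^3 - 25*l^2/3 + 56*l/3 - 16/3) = l^2 - 13*l/3 + 4/3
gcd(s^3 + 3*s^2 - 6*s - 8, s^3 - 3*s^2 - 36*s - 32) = s^2 + 5*s + 4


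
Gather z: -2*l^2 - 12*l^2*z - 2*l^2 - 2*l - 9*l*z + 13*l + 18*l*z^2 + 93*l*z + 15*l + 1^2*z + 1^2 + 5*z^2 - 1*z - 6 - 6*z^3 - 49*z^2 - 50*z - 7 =-4*l^2 + 26*l - 6*z^3 + z^2*(18*l - 44) + z*(-12*l^2 + 84*l - 50) - 12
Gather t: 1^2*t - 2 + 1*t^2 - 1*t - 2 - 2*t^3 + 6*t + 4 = -2*t^3 + t^2 + 6*t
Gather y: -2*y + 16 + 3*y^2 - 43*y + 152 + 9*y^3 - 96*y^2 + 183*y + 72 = 9*y^3 - 93*y^2 + 138*y + 240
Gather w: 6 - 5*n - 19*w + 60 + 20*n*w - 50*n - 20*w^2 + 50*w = -55*n - 20*w^2 + w*(20*n + 31) + 66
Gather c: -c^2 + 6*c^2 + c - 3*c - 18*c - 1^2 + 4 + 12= 5*c^2 - 20*c + 15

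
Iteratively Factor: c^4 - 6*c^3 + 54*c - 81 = (c + 3)*(c^3 - 9*c^2 + 27*c - 27) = (c - 3)*(c + 3)*(c^2 - 6*c + 9) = (c - 3)^2*(c + 3)*(c - 3)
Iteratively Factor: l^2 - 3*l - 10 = (l - 5)*(l + 2)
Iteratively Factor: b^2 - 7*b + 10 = (b - 2)*(b - 5)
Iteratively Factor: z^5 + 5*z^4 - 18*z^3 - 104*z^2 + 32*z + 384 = (z + 4)*(z^4 + z^3 - 22*z^2 - 16*z + 96) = (z + 3)*(z + 4)*(z^3 - 2*z^2 - 16*z + 32) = (z - 4)*(z + 3)*(z + 4)*(z^2 + 2*z - 8) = (z - 4)*(z - 2)*(z + 3)*(z + 4)*(z + 4)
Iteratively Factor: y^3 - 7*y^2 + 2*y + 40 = (y - 5)*(y^2 - 2*y - 8) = (y - 5)*(y + 2)*(y - 4)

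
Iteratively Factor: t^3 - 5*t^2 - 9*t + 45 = (t + 3)*(t^2 - 8*t + 15) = (t - 3)*(t + 3)*(t - 5)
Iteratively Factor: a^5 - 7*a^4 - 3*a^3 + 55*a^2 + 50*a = (a + 2)*(a^4 - 9*a^3 + 15*a^2 + 25*a) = (a + 1)*(a + 2)*(a^3 - 10*a^2 + 25*a) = a*(a + 1)*(a + 2)*(a^2 - 10*a + 25) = a*(a - 5)*(a + 1)*(a + 2)*(a - 5)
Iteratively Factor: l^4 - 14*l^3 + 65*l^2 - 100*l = (l)*(l^3 - 14*l^2 + 65*l - 100) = l*(l - 5)*(l^2 - 9*l + 20) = l*(l - 5)^2*(l - 4)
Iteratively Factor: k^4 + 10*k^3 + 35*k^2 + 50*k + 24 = (k + 3)*(k^3 + 7*k^2 + 14*k + 8) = (k + 2)*(k + 3)*(k^2 + 5*k + 4) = (k + 2)*(k + 3)*(k + 4)*(k + 1)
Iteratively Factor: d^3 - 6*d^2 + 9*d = (d - 3)*(d^2 - 3*d) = d*(d - 3)*(d - 3)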